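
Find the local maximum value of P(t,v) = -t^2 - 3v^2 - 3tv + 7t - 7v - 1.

340/3

∂P/∂t = -2t - 3v + 7 = 0 and ∂P/∂v = -3t - 6v - 7 = 0, so (t, v) = (21, -35/3).
The Hessian has P_{tt} = -2, P_{vv} = -6, P_{tv} = -3, giving D = 3 > 0 with P_{tt} < 0, so the point is a local maximum.
P(21, -35/3) = 340/3.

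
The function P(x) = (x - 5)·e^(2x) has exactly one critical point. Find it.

By the product rule, P'(x) = (2x - 9)·e^(2x). Since e^(2x) > 0, the only critical point is x = 9/2.
P''(9/2) has the same sign as 2 > 0, so this is a local minimum.
P(9/2) = (-1/2)·e^(9) ≈ -4051.5420.

9/2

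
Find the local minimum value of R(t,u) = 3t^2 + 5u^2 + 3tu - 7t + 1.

∂R/∂t = 6t + 3u - 7 = 0 and ∂R/∂u = 3t + 10u = 0, so (t, u) = (70/51, -7/17).
The Hessian has R_{tt} = 6, R_{uu} = 10, R_{tu} = 3, giving D = 51 > 0 with R_{tt} > 0, so the point is a local minimum.
R(70/51, -7/17) = -194/51.

-194/51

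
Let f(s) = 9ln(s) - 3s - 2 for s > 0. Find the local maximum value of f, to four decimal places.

-1.1125

f'(s) = 9/s − 3 = 0 gives s = 3.
f''(s) = -9/s², which is negative for s > 0, so this is a local maximum.
f(3) = 9·ln(3) - 9 - 2 ≈ -1.1125.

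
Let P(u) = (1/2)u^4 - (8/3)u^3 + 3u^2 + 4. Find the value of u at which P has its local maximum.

1

Critical points: P'(u) = 2u^3 - 8u^2 + 6u vanishes at u = 0, 1, 3.
P''(u) = 6u^2 - 16u + 6. P''(0) = 6 > 0 ⇒ local minimum; P''(1) = -4 < 0 ⇒ local maximum; P''(3) = 12 > 0 ⇒ local minimum.
Thus P has its local maximum at u = 1, with value 29/6.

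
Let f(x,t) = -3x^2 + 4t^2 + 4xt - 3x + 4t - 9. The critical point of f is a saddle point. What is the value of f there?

∂f/∂x = -6x + 4t - 3 = 0 and ∂f/∂t = 4x + 8t + 4 = 0, so (x, t) = (-5/8, -3/16).
The Hessian has f_{xx} = -6, f_{tt} = 8, f_{xt} = 4, giving D = -64 < 0, so the point is a saddle point.
f(-5/8, -3/16) = -135/16.

-135/16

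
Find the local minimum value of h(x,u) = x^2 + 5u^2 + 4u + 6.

26/5

∂h/∂x = 2x = 0 and ∂h/∂u = 10u + 4 = 0, so (x, u) = (0, -2/5).
The Hessian has h_{xx} = 2, h_{uu} = 10, h_{xu} = 0, giving D = 20 > 0 with h_{xx} > 0, so the point is a local minimum.
h(0, -2/5) = 26/5.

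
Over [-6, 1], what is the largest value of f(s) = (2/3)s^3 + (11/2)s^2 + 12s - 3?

91/6

f'(s) = 2s^2 + 11s + 12, which vanishes at s = -4 and s = -3/2.
Evaluating at the critical points and endpoints: f(-6) = -21, f(-4) = -17/3, f(-3/2) = -87/8, f(1) = 91/6.
So the maximum is f(1) = 91/6.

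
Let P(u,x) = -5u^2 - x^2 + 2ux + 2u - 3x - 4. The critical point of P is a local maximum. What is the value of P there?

∂P/∂u = -10u + 2x + 2 = 0 and ∂P/∂x = 2u - 2x - 3 = 0, so (u, x) = (-1/8, -13/8).
The Hessian has P_{uu} = -10, P_{xx} = -2, P_{ux} = 2, giving D = 16 > 0 with P_{uu} < 0, so the point is a local maximum.
P(-1/8, -13/8) = -27/16.

-27/16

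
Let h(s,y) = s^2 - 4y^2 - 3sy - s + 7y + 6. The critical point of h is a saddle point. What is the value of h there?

∂h/∂s = 2s - 3y - 1 = 0 and ∂h/∂y = -3s - 8y + 7 = 0, so (s, y) = (29/25, 11/25).
The Hessian has h_{ss} = 2, h_{yy} = -8, h_{sy} = -3, giving D = -25 < 0, so the point is a saddle point.
h(29/25, 11/25) = 174/25.

174/25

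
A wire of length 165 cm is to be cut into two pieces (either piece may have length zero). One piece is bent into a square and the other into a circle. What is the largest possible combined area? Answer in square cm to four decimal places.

Let x be the length used for the square. Square side x/4; circle radius (165−x)/(2π).
A(x) = (x/4)² + π·((165−x)/(2π))² = x²/16 + (165−x)²/(4π) for 0 ≤ x ≤ 165. A'(x) = x/8 − (165−x)/(2π) = 0 gives x = 4·165/(π+4) ≈ 92.4164.
A'' > 0, so the interior critical point is a minimum; the maximum is at an endpoint. A(0) = 2166.4967 and A(165) = 1701.5625, so the largest area is 2166.4967.

2166.4967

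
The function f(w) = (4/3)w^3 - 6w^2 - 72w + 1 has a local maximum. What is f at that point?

127

Critical points: f'(w) = 4w^2 - 12w - 72 vanishes at w = -3, 6.
Since f''(w) = 8w - 12, we get f''(-3) = -36 < 0 ⇒ local maximum; f''(6) = 36 > 0 ⇒ local minimum.
Thus f has its local maximum at w = -3, with value 127.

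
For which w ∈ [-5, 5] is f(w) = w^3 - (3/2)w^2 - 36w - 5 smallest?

f'(w) = 3w^2 - 3w - 36, which vanishes at w = -3 and w = 4.
Candidates: f(-5) = 25/2,  f(-3) = 125/2,  f(4) = -109,  f(5) = -195/2.
The minimum over the interval is -109, attained at w = 4.

4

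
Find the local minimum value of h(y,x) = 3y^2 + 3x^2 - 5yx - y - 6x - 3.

∂h/∂y = 6y - 5x - 1 = 0 and ∂h/∂x = -5y + 6x - 6 = 0, so (y, x) = (36/11, 41/11).
The Hessian has h_{yy} = 6, h_{xx} = 6, h_{yx} = -5, giving D = 11 > 0 with h_{yy} > 0, so the point is a local minimum.
h(36/11, 41/11) = -174/11.

-174/11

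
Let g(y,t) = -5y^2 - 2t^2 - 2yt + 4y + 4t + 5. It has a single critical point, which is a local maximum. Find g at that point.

65/9

∂g/∂y = -10y - 2t + 4 = 0 and ∂g/∂t = -2y - 4t + 4 = 0, so (y, t) = (2/9, 8/9).
The Hessian has g_{yy} = -10, g_{tt} = -4, g_{yt} = -2, giving D = 36 > 0 with g_{yy} < 0, so the point is a local maximum.
g(2/9, 8/9) = 65/9.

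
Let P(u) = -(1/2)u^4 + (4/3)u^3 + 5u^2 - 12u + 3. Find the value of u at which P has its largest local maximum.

P'(u) = -2u^3 + 4u^2 + 10u - 12. Setting P'(u) = 0 gives u ∈ {-2, 1, 3}.
Since P''(u) = -6u^2 + 8u + 10, we get P''(-2) = -30 < 0 ⇒ local maximum; P''(1) = 12 > 0 ⇒ local minimum; P''(3) = -20 < 0 ⇒ local maximum.
The largest local maximum is P(-2) = 85/3.

-2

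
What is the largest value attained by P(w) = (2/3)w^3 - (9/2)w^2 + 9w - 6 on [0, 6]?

The derivative is 2w^2 - 9w + 9, which vanishes at w = 3/2 and w = 3.
Candidates: P(0) = -6, P(3/2) = -3/8, P(3) = -3/2, P(6) = 30.
So the maximum is P(6) = 30.

30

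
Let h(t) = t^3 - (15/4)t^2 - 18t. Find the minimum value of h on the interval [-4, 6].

-68

h'(t) = 3t^2 - (15/2)t - 18, which vanishes at t = -3/2 and t = 4.
Evaluating at the critical points and endpoints: h(-4) = -52,  h(-3/2) = 243/16,  h(4) = -68,  h(6) = -27.
The minimum over the interval is -68, attained at t = 4.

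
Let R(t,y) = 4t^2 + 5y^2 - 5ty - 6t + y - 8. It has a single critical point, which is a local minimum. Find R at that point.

-54/5

∂R/∂t = 8t - 5y - 6 = 0 and ∂R/∂y = -5t + 10y + 1 = 0, so (t, y) = (1, 2/5).
The Hessian has R_{tt} = 8, R_{yy} = 10, R_{ty} = -5, giving D = 55 > 0 with R_{tt} > 0, so the point is a local minimum.
R(1, 2/5) = -54/5.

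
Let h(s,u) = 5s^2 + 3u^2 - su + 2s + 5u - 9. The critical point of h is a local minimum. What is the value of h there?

∂h/∂s = 10s - u + 2 = 0 and ∂h/∂u = -s + 6u + 5 = 0, so (s, u) = (-17/59, -52/59).
The Hessian has h_{ss} = 10, h_{uu} = 6, h_{su} = -1, giving D = 59 > 0 with h_{ss} > 0, so the point is a local minimum.
h(-17/59, -52/59) = -678/59.

-678/59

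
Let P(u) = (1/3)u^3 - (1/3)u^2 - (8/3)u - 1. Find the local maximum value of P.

95/81

Critical points: P'(u) = u^2 - (2/3)u - 8/3 vanishes at u = -4/3, 2.
P''(u) = 2u - 2/3. P''(-4/3) = -10/3 < 0 ⇒ local maximum; P''(2) = 10/3 > 0 ⇒ local minimum.
So the local maximum value is P(-4/3) = 95/81.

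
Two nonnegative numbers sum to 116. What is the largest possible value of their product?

With x + y = 116, the product is P(x) = x(116 − x).
P'(x) = 116 − 2x = 0 gives x = 58; P'' = −2 < 0, so this is the maximum.
P = 58·58 = 3364.

3364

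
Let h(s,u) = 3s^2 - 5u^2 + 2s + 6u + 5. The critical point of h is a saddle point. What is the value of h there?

∂h/∂s = 6s + 2 = 0 and ∂h/∂u = -10u + 6 = 0, so (s, u) = (-1/3, 3/5).
The Hessian has h_{ss} = 6, h_{uu} = -10, h_{su} = 0, giving D = -60 < 0, so the point is a saddle point.
h(-1/3, 3/5) = 97/15.

97/15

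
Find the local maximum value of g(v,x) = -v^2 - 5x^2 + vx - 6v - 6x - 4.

∂g/∂v = -2v + x - 6 = 0 and ∂g/∂x = v - 10x - 6 = 0, so (v, x) = (-66/19, -18/19).
The Hessian has g_{vv} = -2, g_{xx} = -10, g_{vx} = 1, giving D = 19 > 0 with g_{vv} < 0, so the point is a local maximum.
g(-66/19, -18/19) = 176/19.

176/19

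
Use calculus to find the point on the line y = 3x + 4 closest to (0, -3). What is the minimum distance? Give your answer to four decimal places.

Minimize D(x)^2 = (x + 0)^2 + (3x + 7)^2.
d/dx[D^2] = 2(x + 0) + 2·3·(3x + 7) = 0 ⇒ x = -21/10.
Then y = -23/10 and the distance is √(49/10) ≈ 2.2136.

2.2136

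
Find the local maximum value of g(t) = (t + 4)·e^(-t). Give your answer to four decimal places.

By the product rule, g'(t) = (-t - 3)·e^(-t). Since e^(-t) > 0, the only critical point is t = -3.
g''(-3) has the same sign as -1 < 0, so this is a local maximum.
g(-3) = (1)·e^(3) ≈ 20.0855.

20.0855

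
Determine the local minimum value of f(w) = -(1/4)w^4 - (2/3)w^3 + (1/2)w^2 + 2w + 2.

f'(w) = -w^3 - 2w^2 + w + 2. Setting f'(w) = 0 gives w ∈ {-2, -1, 1}.
Second-derivative test with f''(w) = -3w^2 - 4w + 1: f''(-2) = -3 < 0 ⇒ local maximum; f''(-1) = 2 > 0 ⇒ local minimum; f''(1) = -6 < 0 ⇒ local maximum.
So the local minimum value is f(-1) = 11/12.

11/12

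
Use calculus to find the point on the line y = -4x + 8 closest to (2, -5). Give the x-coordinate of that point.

Minimize D(x)^2 = (x - 2)^2 + (-4x + 13)^2.
d/dx[D^2] = 2(x - 2) + 2·(-4)·(-4x + 13) = 0 ⇒ x = 54/17.
Then y = -80/17 and the distance is √(25/17) ≈ 1.2127.

54/17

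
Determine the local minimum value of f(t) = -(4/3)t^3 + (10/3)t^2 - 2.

Critical points: f'(t) = -4t^2 + (20/3)t vanishes at t = 0, 5/3.
Second-derivative test with f''(t) = -8t + 20/3: f''(0) = 20/3 > 0 ⇒ local minimum; f''(5/3) = -20/3 < 0 ⇒ local maximum.
So the local minimum value is f(0) = -2.

-2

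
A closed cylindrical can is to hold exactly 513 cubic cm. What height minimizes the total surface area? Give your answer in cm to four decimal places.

8.6765

With radius r and height h, πr²h = 513 so h = 513/(πr²), and S(r) = 2πr² + 2πrh = 2πr² + 2·513/r.
S'(r) = 4πr − 2·513/r² = 0 ⇒ r³ = 513/(2π), so r ≈ 4.3382 and h = 2r ≈ 8.6765.
S''(r) = 4π + 4·513/r³ > 0, so this is the minimum; S ≈ 354.7530.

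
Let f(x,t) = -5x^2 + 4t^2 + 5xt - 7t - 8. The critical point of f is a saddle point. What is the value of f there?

∂f/∂x = -10x + 5t = 0 and ∂f/∂t = 5x + 8t - 7 = 0, so (x, t) = (1/3, 2/3).
The Hessian has f_{xx} = -10, f_{tt} = 8, f_{xt} = 5, giving D = -105 < 0, so the point is a saddle point.
f(1/3, 2/3) = -31/3.

-31/3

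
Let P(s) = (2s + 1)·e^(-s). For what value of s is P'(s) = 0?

P'(s) = 2·e^(-s) + (2s + 1)·(-1)·e^(-s) = (-2s + 1)·e^(-s). Since e^(-s) > 0, the only critical point is s = 1/2.
P''(1/2) has the same sign as -2 < 0, so this is a local maximum.
P(1/2) = (2)·e^(-1/2) ≈ 1.2131.

1/2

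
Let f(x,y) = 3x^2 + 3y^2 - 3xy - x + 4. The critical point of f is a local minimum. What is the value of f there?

∂f/∂x = 6x - 3y - 1 = 0 and ∂f/∂y = -3x + 6y = 0, so (x, y) = (2/9, 1/9).
The Hessian has f_{xx} = 6, f_{yy} = 6, f_{xy} = -3, giving D = 27 > 0 with f_{xx} > 0, so the point is a local minimum.
f(2/9, 1/9) = 35/9.

35/9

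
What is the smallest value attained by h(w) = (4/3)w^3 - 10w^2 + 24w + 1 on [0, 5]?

1

Differentiating, h'(w) = 4w^2 - 20w + 24; which vanishes at w = 2 and w = 3.
Compare values at every candidate in [0, 5]: h(0) = 1,  h(2) = 59/3,  h(3) = 19,  h(5) = 113/3.
The minimum over the interval is 1, attained at w = 0.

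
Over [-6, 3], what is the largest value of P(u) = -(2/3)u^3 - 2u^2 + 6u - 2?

34

P'(u) = -2u^2 - 4u + 6, which vanishes at u = -3 and u = 1.
Evaluating at the critical points and endpoints: P(-6) = 34,  P(-3) = -20,  P(1) = 4/3,  P(3) = -20.
The maximum over the interval is 34, attained at u = -6.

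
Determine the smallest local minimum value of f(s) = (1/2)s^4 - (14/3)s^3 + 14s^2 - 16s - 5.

-47/3

f'(s) = 2s^3 - 14s^2 + 28s - 16 = 0 at s = 1, 2, 4.
f''(s) = 6s^2 - 28s + 28. f''(1) = 6 > 0 ⇒ local minimum; f''(2) = -4 < 0 ⇒ local maximum; f''(4) = 12 > 0 ⇒ local minimum.
So the smallest local minimum value is f(4) = -47/3.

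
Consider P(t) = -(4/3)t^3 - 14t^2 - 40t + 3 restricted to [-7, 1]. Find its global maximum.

Differentiating, P'(t) = -4t^2 - 28t - 40; which vanishes at t = -5 and t = -2.
Candidates: P(-7) = 163/3; P(-5) = 59/3; P(-2) = 113/3; P(1) = -157/3.
Hence the absolute maximum is 163/3 at t = -7.

163/3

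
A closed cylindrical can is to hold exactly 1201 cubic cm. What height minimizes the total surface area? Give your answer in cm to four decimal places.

11.5208

With radius r and height h, πr²h = 1201 so h = 1201/(πr²), and S(r) = 2πr² + 2πrh = 2πr² + 2·1201/r.
S'(r) = 4πr − 2·1201/r² = 0 ⇒ r³ = 1201/(2π), so r ≈ 5.7604 and h = 2r ≈ 11.5208.
S''(r) = 4π + 4·1201/r³ > 0, so this is the minimum; S ≈ 625.4749.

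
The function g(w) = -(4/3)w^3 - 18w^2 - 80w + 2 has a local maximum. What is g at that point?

g'(w) = -4w^2 - 36w - 80 = 0 at w = -5, -4.
Second-derivative test with g''(w) = -8w - 36: g''(-5) = 4 > 0 ⇒ local minimum; g''(-4) = -4 < 0 ⇒ local maximum.
Thus g has its local maximum at w = -4, with value 358/3.

358/3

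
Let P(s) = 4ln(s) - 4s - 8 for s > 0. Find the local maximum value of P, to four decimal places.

-12.0000

P'(s) = 4/s − 4 = 0 gives s = 1.
P''(s) = -4/s², which is negative for s > 0, so this is a local maximum.
P(1) = 4·ln(1) - 4 - 8 ≈ -12.0000.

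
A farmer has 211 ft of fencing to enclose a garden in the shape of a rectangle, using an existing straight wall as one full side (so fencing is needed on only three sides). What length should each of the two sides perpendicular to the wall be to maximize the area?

211/4

Let the sides perpendicular to the wall have length x and the parallel side y, so 2x + y = 211 and the area is A = xy = x(211 − 2x).
A'(x) = 211 − 4x = 0 gives x = 211/4, and A''(x) = −4 < 0 confirms a maximum.
Then y = 211 − 2·211/4 = 211/2 and A = 44521/8.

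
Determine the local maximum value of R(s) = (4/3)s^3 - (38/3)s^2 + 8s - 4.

R'(s) = 4s^2 - (76/3)s + 8. Setting R'(s) = 0 gives s ∈ {1/3, 6}.
Since R''(s) = 8s - 76/3, we get R''(1/3) = -68/3 < 0 ⇒ local maximum; R''(6) = 68/3 > 0 ⇒ local minimum.
The local maximum is R(1/3) = -218/81.

-218/81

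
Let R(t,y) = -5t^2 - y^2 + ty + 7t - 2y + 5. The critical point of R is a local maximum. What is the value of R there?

∂R/∂t = -10t + y + 7 = 0 and ∂R/∂y = t - 2y - 2 = 0, so (t, y) = (12/19, -13/19).
The Hessian has R_{tt} = -10, R_{yy} = -2, R_{ty} = 1, giving D = 19 > 0 with R_{tt} < 0, so the point is a local maximum.
R(12/19, -13/19) = 150/19.

150/19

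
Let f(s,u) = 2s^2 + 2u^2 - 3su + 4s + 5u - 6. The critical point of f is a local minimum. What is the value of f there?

-184/7

∂f/∂s = 4s - 3u + 4 = 0 and ∂f/∂u = -3s + 4u + 5 = 0, so (s, u) = (-31/7, -32/7).
The Hessian has f_{ss} = 4, f_{uu} = 4, f_{su} = -3, giving D = 7 > 0 with f_{ss} > 0, so the point is a local minimum.
f(-31/7, -32/7) = -184/7.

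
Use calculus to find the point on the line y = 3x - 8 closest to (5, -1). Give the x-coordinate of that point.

Minimize D(x)^2 = (x - 5)^2 + (3x - 7)^2.
d/dx[D^2] = 2(x - 5) + 2·3·(3x - 7) = 0 ⇒ x = 13/5.
Then y = -1/5 and the distance is √(32/5) ≈ 2.5298.

13/5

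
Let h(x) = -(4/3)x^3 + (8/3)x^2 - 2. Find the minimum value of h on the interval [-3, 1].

Differentiating, h'(x) = -4x^2 + (16/3)x; whose only zero in [-3, 1] is x = 0.
Evaluating at the critical points and endpoints: h(-3) = 58; h(0) = -2; h(1) = -2/3.
The minimum over the interval is -2, attained at x = 0.

-2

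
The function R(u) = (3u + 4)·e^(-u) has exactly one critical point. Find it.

By the product rule, R'(u) = (-3u - 1)·e^(-u). Since e^(-u) > 0, the only critical point is u = -1/3.
R''(-1/3) has the same sign as -3 < 0, so this is a local maximum.
R(-1/3) = (3)·e^(1/3) ≈ 4.1868.

-1/3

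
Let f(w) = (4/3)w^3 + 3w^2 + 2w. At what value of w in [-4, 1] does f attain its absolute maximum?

1

Differentiating, f'(w) = 4w^2 + 6w + 2; which vanishes at w = -1 and w = -1/2.
Compare values at every candidate in [-4, 1]: f(-4) = -136/3; f(-1) = -1/3; f(-1/2) = -5/12; f(1) = 19/3.
Hence the absolute maximum is 19/3 at w = 1.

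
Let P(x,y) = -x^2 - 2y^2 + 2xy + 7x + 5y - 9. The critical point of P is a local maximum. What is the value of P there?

∂P/∂x = -2x + 2y + 7 = 0 and ∂P/∂y = 2x - 4y + 5 = 0, so (x, y) = (19/2, 6).
The Hessian has P_{xx} = -2, P_{yy} = -4, P_{xy} = 2, giving D = 4 > 0 with P_{xx} < 0, so the point is a local maximum.
P(19/2, 6) = 157/4.

157/4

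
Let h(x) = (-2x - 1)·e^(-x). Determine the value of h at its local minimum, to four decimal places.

By the product rule, h'(x) = (2x - 1)·e^(-x). Since e^(-x) > 0, the only critical point is x = 1/2.
h''(1/2) has the same sign as 2 > 0, so this is a local minimum.
h(1/2) = (-2)·e^(-1/2) ≈ -1.2131.

-1.2131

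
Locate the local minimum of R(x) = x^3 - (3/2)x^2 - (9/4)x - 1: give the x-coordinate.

Critical points: R'(x) = 3x^2 - 3x - 9/4 vanishes at x = -1/2, 3/2.
Second-derivative test with R''(x) = 6x - 3: R''(-1/2) = -6 < 0 ⇒ local maximum; R''(3/2) = 6 > 0 ⇒ local minimum.
Thus R has its local minimum at x = 3/2, with value -35/8.

3/2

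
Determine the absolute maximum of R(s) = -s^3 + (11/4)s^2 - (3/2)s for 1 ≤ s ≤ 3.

9/16

R'(s) = -3s^2 + (11/2)s - 3/2, whose only zero in [1, 3] is s = 3/2.
Compare values at every candidate in [1, 3]: R(1) = 1/4,  R(3/2) = 9/16,  R(3) = -27/4.
Hence the absolute maximum is 9/16 at s = 3/2.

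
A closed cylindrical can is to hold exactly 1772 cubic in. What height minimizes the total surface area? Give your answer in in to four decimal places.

With radius r and height h, πr²h = 1772 so h = 1772/(πr²), and S(r) = 2πr² + 2πrh = 2πr² + 2·1772/r.
S'(r) = 4πr − 2·1772/r² = 0 ⇒ r³ = 1772/(2π), so r ≈ 6.5578 and h = 2r ≈ 13.1157.
S''(r) = 4π + 4·1772/r³ > 0, so this is the minimum; S ≈ 810.6319.

13.1157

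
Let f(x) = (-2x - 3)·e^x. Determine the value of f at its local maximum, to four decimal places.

By the product rule, f'(x) = (-2x - 5)·e^x. Since e^x > 0, the only critical point is x = -5/2.
f''(-5/2) has the same sign as -2 < 0, so this is a local maximum.
f(-5/2) = (2)·e^(-5/2) ≈ 0.1642.

0.1642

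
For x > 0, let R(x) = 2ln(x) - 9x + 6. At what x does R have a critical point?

R'(x) = 2/x − 9 = 0 gives x = 2/9.
R''(x) = -2/x², which is negative for x > 0, so this is a local maximum.
R(2/9) = 2·ln(2/9) - 2 + 6 ≈ 0.9918.

2/9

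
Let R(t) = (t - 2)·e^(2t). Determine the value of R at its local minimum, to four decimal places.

-10.0428

By the product rule, R'(t) = (2t - 3)·e^(2t). Since e^(2t) > 0, the only critical point is t = 3/2.
R''(3/2) has the same sign as 2 > 0, so this is a local minimum.
R(3/2) = (-1/2)·e^(3) ≈ -10.0428.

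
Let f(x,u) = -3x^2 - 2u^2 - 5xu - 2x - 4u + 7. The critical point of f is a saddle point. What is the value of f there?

-9

∂f/∂x = -6x - 5u - 2 = 0 and ∂f/∂u = -5x - 4u - 4 = 0, so (x, u) = (-12, 14).
The Hessian has f_{xx} = -6, f_{uu} = -4, f_{xu} = -5, giving D = -1 < 0, so the point is a saddle point.
f(-12, 14) = -9.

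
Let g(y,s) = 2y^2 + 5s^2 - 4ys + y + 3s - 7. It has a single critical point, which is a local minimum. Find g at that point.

-203/24

∂g/∂y = 4y - 4s + 1 = 0 and ∂g/∂s = -4y + 10s + 3 = 0, so (y, s) = (-11/12, -2/3).
The Hessian has g_{yy} = 4, g_{ss} = 10, g_{ys} = -4, giving D = 24 > 0 with g_{yy} > 0, so the point is a local minimum.
g(-11/12, -2/3) = -203/24.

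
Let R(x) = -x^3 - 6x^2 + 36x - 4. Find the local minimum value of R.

R'(x) = -3x^2 - 12x + 36 = 0 at x = -6, 2.
Since R''(x) = -6x - 12, we get R''(-6) = 24 > 0 ⇒ local minimum; R''(2) = -24 < 0 ⇒ local maximum.
The local minimum is R(-6) = -220.

-220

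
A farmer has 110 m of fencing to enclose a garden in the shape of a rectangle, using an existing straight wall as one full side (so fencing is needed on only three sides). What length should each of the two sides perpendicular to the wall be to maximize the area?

55/2

Let the sides perpendicular to the wall have length x and the parallel side y, so 2x + y = 110 and the area is A = xy = x(110 − 2x).
A'(x) = 110 − 4x = 0 gives x = 55/2, and A''(x) = −4 < 0 confirms a maximum.
Then y = 110 − 2·55/2 = 55 and A = 3025/2.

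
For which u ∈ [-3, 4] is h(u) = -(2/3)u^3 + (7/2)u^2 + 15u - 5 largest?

h'(u) = -2u^2 + 7u + 15, whose only zero in [-3, 4] is u = -3/2.
Candidates: h(-3) = -1/2; h(-3/2) = -139/8; h(4) = 205/3.
Hence the absolute maximum is 205/3 at u = 4.

4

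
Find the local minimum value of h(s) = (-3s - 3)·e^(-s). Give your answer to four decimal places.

Differentiating with the product rule gives h'(s) = (3s)·e^(-s). Since e^(-s) > 0, the only critical point is s = 0.
h''(0) has the same sign as 3 > 0, so this is a local minimum.
h(0) = (-3)·e^(0) ≈ -3.0000.

-3.0000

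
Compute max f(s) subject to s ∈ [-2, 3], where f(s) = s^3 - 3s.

The derivative is 3s^2 - 3, which vanishes at s = -1 and s = 1.
Candidates: f(-2) = -2,  f(-1) = 2,  f(1) = -2,  f(3) = 18.
So the maximum is f(3) = 18.

18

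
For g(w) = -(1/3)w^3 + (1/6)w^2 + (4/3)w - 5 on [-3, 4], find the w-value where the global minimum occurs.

4

g'(w) = -w^2 + (1/3)w + 4/3, which vanishes at w = -1 and w = 4/3.
Candidates: g(-3) = 3/2,  g(-1) = -35/6,  g(4/3) = -301/81,  g(4) = -55/3.
The minimum over the interval is -55/3, attained at w = 4.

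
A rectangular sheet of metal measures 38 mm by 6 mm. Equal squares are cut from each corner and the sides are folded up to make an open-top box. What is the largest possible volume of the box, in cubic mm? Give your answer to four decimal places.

With cut size x, the volume is V(x) = x(38 − 2x)(6 − 2x) for 0 < x < 3.
V'(x) = 12x^2 − 176x + 228. Setting V'(x) = 0 gives x ≈ 1.4361 (the root in (0, 3)).
V''(x) = 24x − 176 is negative there, so this is the maximum; V ≈ 157.7882.

157.7882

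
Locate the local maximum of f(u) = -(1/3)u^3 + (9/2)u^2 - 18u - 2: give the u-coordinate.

6

Critical points: f'(u) = -u^2 + 9u - 18 vanishes at u = 3, 6.
Since f''(u) = -2u + 9, we get f''(3) = 3 > 0 ⇒ local minimum; f''(6) = -3 < 0 ⇒ local maximum.
So the local maximum value is f(6) = -20.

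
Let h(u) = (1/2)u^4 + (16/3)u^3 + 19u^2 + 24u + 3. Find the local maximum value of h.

h'(u) = 2u^3 + 16u^2 + 38u + 24 = 0 at u = -4, -3, -1.
Second-derivative test with h''(u) = 6u^2 + 32u + 38: h''(-4) = 6 > 0 ⇒ local minimum; h''(-3) = -4 < 0 ⇒ local maximum; h''(-1) = 12 > 0 ⇒ local minimum.
The local maximum is h(-3) = -3/2.

-3/2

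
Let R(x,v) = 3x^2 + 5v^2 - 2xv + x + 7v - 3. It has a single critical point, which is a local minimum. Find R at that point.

-167/28

∂R/∂x = 6x - 2v + 1 = 0 and ∂R/∂v = -2x + 10v + 7 = 0, so (x, v) = (-3/7, -11/14).
The Hessian has R_{xx} = 6, R_{vv} = 10, R_{xv} = -2, giving D = 56 > 0 with R_{xx} > 0, so the point is a local minimum.
R(-3/7, -11/14) = -167/28.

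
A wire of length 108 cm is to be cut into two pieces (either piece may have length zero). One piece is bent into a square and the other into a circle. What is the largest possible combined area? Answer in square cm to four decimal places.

Let x be the length used for the square. Square side x/4; circle radius (108−x)/(2π).
A(x) = (x/4)² + π·((108−x)/(2π))² = x²/16 + (108−x)²/(4π) for 0 ≤ x ≤ 108. A'(x) = x/8 − (108−x)/(2π) = 0 gives x = 4·108/(π+4) ≈ 60.4907.
A'' > 0, so the interior critical point is a minimum; the maximum is at an endpoint. A(0) = 928.1916 and A(108) = 729.0000, so the largest area is 928.1916.

928.1916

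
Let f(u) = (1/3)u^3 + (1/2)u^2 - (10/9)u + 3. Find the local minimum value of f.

Critical points: f'(u) = u^2 + u - 10/9 vanishes at u = -5/3, 2/3.
Since f''(u) = 2u + 1, we get f''(-5/3) = -7/3 < 0 ⇒ local maximum; f''(2/3) = 7/3 > 0 ⇒ local minimum.
So the local minimum value is f(2/3) = 209/81.

209/81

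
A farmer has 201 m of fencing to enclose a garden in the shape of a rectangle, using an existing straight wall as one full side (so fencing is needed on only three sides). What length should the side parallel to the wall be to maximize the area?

Let the sides perpendicular to the wall have length x and the parallel side y, so 2x + y = 201 and the area is A = xy = x(201 − 2x).
A'(x) = 201 − 4x = 0 gives x = 201/4, and A''(x) = −4 < 0 confirms a maximum.
Then y = 201 − 2·201/4 = 201/2 and A = 40401/8.

201/2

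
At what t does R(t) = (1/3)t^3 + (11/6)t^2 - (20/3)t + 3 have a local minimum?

R'(t) = t^2 + (11/3)t - 20/3. Setting R'(t) = 0 gives t ∈ {-5, 4/3}.
Second-derivative test with R''(t) = 2t + 11/3: R''(-5) = -19/3 < 0 ⇒ local maximum; R''(4/3) = 19/3 > 0 ⇒ local minimum.
The local minimum is R(4/3) = -149/81.

4/3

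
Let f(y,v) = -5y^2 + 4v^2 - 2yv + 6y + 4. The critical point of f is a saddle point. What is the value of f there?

40/7

∂f/∂y = -10y - 2v + 6 = 0 and ∂f/∂v = -2y + 8v = 0, so (y, v) = (4/7, 1/7).
The Hessian has f_{yy} = -10, f_{vv} = 8, f_{yv} = -2, giving D = -84 < 0, so the point is a saddle point.
f(4/7, 1/7) = 40/7.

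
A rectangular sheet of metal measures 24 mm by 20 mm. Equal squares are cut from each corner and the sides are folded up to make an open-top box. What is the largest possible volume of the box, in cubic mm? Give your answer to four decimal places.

With cut size x, the volume is V(x) = x(24 − 2x)(20 − 2x) for 0 < x < 10.
V'(x) = 12x^2 − 176x + 480. Setting V'(x) = 0 gives x ≈ 3.6215 (the root in (0, 10)).
V''(x) = 24x − 176 is negative there, so this is the maximum; V ≈ 774.1646.

774.1646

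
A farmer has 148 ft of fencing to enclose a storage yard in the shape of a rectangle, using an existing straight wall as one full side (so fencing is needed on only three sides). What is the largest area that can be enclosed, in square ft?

Let the sides perpendicular to the wall have length x and the parallel side y, so 2x + y = 148 and the area is A = xy = x(148 − 2x).
A'(x) = 148 − 4x = 0 gives x = 37, and A''(x) = −4 < 0 confirms a maximum.
Then y = 148 − 2·37 = 74 and A = 2738.

2738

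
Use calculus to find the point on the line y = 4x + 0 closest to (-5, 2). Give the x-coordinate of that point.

3/17

Minimize D(x)^2 = (x + 5)^2 + (4x - 2)^2.
d/dx[D^2] = 2(x + 5) + 2·4·(4x - 2) = 0 ⇒ x = 3/17.
Then y = 12/17 and the distance is √(484/17) ≈ 5.3358.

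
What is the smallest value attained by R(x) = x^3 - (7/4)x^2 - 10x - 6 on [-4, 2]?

-58

R'(x) = 3x^2 - (7/2)x - 10, whose only zero in [-4, 2] is x = -4/3.
Compare values at every candidate in [-4, 2]: R(-4) = -58; R(-4/3) = 50/27; R(2) = -25.
The minimum over the interval is -58, attained at x = -4.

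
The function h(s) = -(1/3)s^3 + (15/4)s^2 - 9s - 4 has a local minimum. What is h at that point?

h'(s) = -s^2 + (15/2)s - 9 = 0 at s = 3/2, 6.
Since h''(s) = -2s + 15/2, we get h''(3/2) = 9/2 > 0 ⇒ local minimum; h''(6) = -9/2 < 0 ⇒ local maximum.
So the local minimum value is h(3/2) = -163/16.

-163/16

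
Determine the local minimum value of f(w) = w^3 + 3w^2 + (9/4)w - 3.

f'(w) = 3w^2 + 6w + 9/4 = 0 at w = -3/2, -1/2.
Since f''(w) = 6w + 6, we get f''(-3/2) = -3 < 0 ⇒ local maximum; f''(-1/2) = 3 > 0 ⇒ local minimum.
The local minimum is f(-1/2) = -7/2.

-7/2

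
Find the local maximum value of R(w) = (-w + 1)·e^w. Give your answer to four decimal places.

R'(w) = (-1)·e^w + (-w + 1)·1·e^w = (-w)·e^w. Since e^w > 0, the only critical point is w = 0.
R''(0) has the same sign as -1 < 0, so this is a local maximum.
R(0) = (1)·e^(0) ≈ 1.0000.

1.0000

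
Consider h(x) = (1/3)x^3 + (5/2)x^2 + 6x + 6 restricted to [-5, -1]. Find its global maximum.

h'(x) = x^2 + 5x + 6, which vanishes at x = -3 and x = -2.
Compare values at every candidate in [-5, -1]: h(-5) = -19/6,  h(-3) = 3/2,  h(-2) = 4/3,  h(-1) = 13/6.
Hence the absolute maximum is 13/6 at x = -1.

13/6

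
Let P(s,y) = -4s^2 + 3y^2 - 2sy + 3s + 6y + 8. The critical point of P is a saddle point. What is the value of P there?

∂P/∂s = -8s - 2y + 3 = 0 and ∂P/∂y = -2s + 6y + 6 = 0, so (s, y) = (15/26, -21/26).
The Hessian has P_{ss} = -8, P_{yy} = 6, P_{sy} = -2, giving D = -52 < 0, so the point is a saddle point.
P(15/26, -21/26) = 335/52.

335/52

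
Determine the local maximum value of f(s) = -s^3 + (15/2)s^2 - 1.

123/2

Critical points: f'(s) = -3s^2 + 15s vanishes at s = 0, 5.
Second-derivative test with f''(s) = -6s + 15: f''(0) = 15 > 0 ⇒ local minimum; f''(5) = -15 < 0 ⇒ local maximum.
Thus f has its local maximum at s = 5, with value 123/2.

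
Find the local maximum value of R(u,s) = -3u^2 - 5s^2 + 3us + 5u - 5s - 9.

-334/51

∂R/∂u = -6u + 3s + 5 = 0 and ∂R/∂s = 3u - 10s - 5 = 0, so (u, s) = (35/51, -5/17).
The Hessian has R_{uu} = -6, R_{ss} = -10, R_{us} = 3, giving D = 51 > 0 with R_{uu} < 0, so the point is a local maximum.
R(35/51, -5/17) = -334/51.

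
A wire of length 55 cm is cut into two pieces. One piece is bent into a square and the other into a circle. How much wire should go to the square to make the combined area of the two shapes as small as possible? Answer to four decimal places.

30.8055

Let x be the length used for the square. Square side x/4; circle radius (55−x)/(2π).
A(x) = (x/4)² + π·((55−x)/(2π))² = x²/16 + (55−x)²/(4π) for 0 ≤ x ≤ 55. A'(x) = x/8 − (55−x)/(2π) = 0 gives x = 4·55/(π+4) ≈ 30.8055.
A'' = 1/8 + 1/(2π) > 0, so this gives the minimum combined area; x ≈ 30.8055 cm to the square.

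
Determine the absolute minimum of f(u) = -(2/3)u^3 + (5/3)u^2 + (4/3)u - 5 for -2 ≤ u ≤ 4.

Differentiating, f'(u) = -2u^2 + (10/3)u + 4/3; which vanishes at u = -1/3 and u = 2.
Evaluating at the critical points and endpoints: f(-2) = 13/3, f(-1/3) = -424/81, f(2) = -1, f(4) = -47/3.
The minimum over the interval is -47/3, attained at u = 4.

-47/3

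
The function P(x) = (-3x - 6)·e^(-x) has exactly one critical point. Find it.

Differentiating with the product rule gives P'(x) = (3x + 3)·e^(-x). Since e^(-x) > 0, the only critical point is x = -1.
P''(-1) has the same sign as 3 > 0, so this is a local minimum.
P(-1) = (-3)·e^(1) ≈ -8.1548.

-1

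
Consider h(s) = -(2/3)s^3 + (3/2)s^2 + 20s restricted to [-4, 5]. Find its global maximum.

The derivative is -2s^2 + 3s + 20, which vanishes at s = -5/2 and s = 4.
Compare values at every candidate in [-4, 5]: h(-4) = -40/3; h(-5/2) = -725/24; h(4) = 184/3; h(5) = 325/6.
So the maximum is h(4) = 184/3.

184/3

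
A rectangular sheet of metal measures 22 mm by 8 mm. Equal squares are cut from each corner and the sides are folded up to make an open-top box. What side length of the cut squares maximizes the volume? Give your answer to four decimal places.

With cut size x, the volume is V(x) = x(22 − 2x)(8 − 2x) for 0 < x < 4.
V'(x) = 12x^2 − 120x + 176. Setting V'(x) = 0 gives x ≈ 1.7854 (the root in (0, 4)).
V''(x) = 24x − 120 is negative there, so this is the maximum; V ≈ 145.7362.

1.7854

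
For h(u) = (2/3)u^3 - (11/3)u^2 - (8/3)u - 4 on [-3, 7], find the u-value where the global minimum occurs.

The derivative is 2u^2 - (22/3)u - 8/3, which vanishes at u = -1/3 and u = 4.
Candidates: h(-3) = -47,  h(-1/3) = -287/81,  h(4) = -92/3,  h(7) = 79/3.
Hence the absolute minimum is -47 at u = -3.

-3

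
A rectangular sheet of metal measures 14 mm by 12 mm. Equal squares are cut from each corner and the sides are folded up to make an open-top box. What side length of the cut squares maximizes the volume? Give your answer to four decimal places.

2.1475

With cut size x, the volume is V(x) = x(14 − 2x)(12 − 2x) for 0 < x < 6.
V'(x) = 12x^2 − 104x + 168. Setting V'(x) = 0 gives x ≈ 2.1475 (the root in (0, 6)).
V''(x) = 24x − 104 is negative there, so this is the maximum; V ≈ 160.5837.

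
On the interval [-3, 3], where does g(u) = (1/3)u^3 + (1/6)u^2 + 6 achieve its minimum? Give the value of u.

The derivative is u^2 + (1/3)u, which vanishes at u = -1/3 and u = 0.
Compare values at every candidate in [-3, 3]: g(-3) = -3/2,  g(-1/3) = 973/162,  g(0) = 6,  g(3) = 33/2.
Hence the absolute minimum is -3/2 at u = -3.

-3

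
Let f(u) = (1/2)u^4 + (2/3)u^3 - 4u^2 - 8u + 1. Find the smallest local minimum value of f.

-53/3

Critical points: f'(u) = 2u^3 + 2u^2 - 8u - 8 vanishes at u = -2, -1, 2.
f''(u) = 6u^2 + 4u - 8. f''(-2) = 8 > 0 ⇒ local minimum; f''(-1) = -6 < 0 ⇒ local maximum; f''(2) = 24 > 0 ⇒ local minimum.
Thus f has its smallest local minimum at u = 2, with value -53/3.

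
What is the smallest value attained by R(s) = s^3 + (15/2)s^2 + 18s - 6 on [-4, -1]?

Differentiating, R'(s) = 3s^2 + 15s + 18; which vanishes at s = -3 and s = -2.
Compare values at every candidate in [-4, -1]: R(-4) = -22,  R(-3) = -39/2,  R(-2) = -20,  R(-1) = -35/2.
So the minimum is R(-4) = -22.

-22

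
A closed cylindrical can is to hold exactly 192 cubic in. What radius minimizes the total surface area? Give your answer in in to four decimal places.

With radius r and height h, πr²h = 192 so h = 192/(πr²), and S(r) = 2πr² + 2πrh = 2πr² + 2·192/r.
S'(r) = 4πr − 2·192/r² = 0 ⇒ r³ = 192/(2π), so r ≈ 3.1264 and h = 2r ≈ 6.2527.
S''(r) = 4π + 4·192/r³ > 0, so this is the minimum; S ≈ 184.2392.

3.1264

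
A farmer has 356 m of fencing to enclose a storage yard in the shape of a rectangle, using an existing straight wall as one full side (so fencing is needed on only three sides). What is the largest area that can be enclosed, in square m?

15842

Let the sides perpendicular to the wall have length x and the parallel side y, so 2x + y = 356 and the area is A = xy = x(356 − 2x).
A'(x) = 356 − 4x = 0 gives x = 89, and A''(x) = −4 < 0 confirms a maximum.
Then y = 356 − 2·89 = 178 and A = 15842.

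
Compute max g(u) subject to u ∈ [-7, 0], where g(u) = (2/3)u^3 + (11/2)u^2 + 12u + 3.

Differentiating, g'(u) = 2u^2 + 11u + 12; which vanishes at u = -4 and u = -3/2.
Evaluating at the critical points and endpoints: g(-7) = -241/6; g(-4) = 1/3; g(-3/2) = -39/8; g(0) = 3.
So the maximum is g(0) = 3.

3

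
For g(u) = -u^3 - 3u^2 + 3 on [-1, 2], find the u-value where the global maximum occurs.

g'(u) = -3u^2 - 6u, whose only zero in [-1, 2] is u = 0.
Evaluating at the critical points and endpoints: g(-1) = 1, g(0) = 3, g(2) = -17.
The maximum over the interval is 3, attained at u = 0.

0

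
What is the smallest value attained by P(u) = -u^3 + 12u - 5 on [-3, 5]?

-70

The derivative is -3u^2 + 12, which vanishes at u = -2 and u = 2.
Compare values at every candidate in [-3, 5]: P(-3) = -14; P(-2) = -21; P(2) = 11; P(5) = -70.
The minimum over the interval is -70, attained at u = 5.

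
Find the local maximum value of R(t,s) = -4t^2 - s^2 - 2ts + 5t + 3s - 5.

-29/12

∂R/∂t = -8t - 2s + 5 = 0 and ∂R/∂s = -2t - 2s + 3 = 0, so (t, s) = (1/3, 7/6).
The Hessian has R_{tt} = -8, R_{ss} = -2, R_{ts} = -2, giving D = 12 > 0 with R_{tt} < 0, so the point is a local maximum.
R(1/3, 7/6) = -29/12.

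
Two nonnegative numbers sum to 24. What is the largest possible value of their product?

With x + y = 24, the product is P(x) = x(24 − x).
P'(x) = 24 − 2x = 0 gives x = 12; P'' = −2 < 0, so this is the maximum.
P = 12·12 = 144.

144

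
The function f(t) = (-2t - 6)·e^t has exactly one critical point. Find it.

f'(t) = (-2)·e^t + (-2t - 6)·1·e^t = (-2t - 8)·e^t. Since e^t > 0, the only critical point is t = -4.
f''(-4) has the same sign as -2 < 0, so this is a local maximum.
f(-4) = (2)·e^(-4) ≈ 0.0366.

-4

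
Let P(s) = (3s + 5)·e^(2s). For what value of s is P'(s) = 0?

P'(s) = 3·e^(2s) + (3s + 5)·2·e^(2s) = (6s + 13)·e^(2s). Since e^(2s) > 0, the only critical point is s = -13/6.
P''(-13/6) has the same sign as 6 > 0, so this is a local minimum.
P(-13/6) = (-3/2)·e^(-13/3) ≈ -0.0197.

-13/6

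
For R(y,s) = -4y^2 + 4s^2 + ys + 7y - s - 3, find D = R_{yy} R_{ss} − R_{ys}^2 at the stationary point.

∂R/∂y = -8y + s + 7 = 0 and ∂R/∂s = y + 8s - 1 = 0, so (y, s) = (57/65, 1/65).
The Hessian has R_{yy} = -8, R_{ss} = 8, R_{ys} = 1, giving D = -65 < 0, so the point is a saddle point.
D = (-8)·(8) − (1)^2 = -65.

-65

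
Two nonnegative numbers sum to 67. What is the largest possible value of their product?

With x + y = 67, the product is P(x) = x(67 − x).
P'(x) = 67 − 2x = 0 gives x = 67/2; P'' = −2 < 0, so this is the maximum.
P = 67/2·67/2 = 4489/4.

4489/4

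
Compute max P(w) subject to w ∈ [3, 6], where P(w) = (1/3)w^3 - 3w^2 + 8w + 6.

The derivative is w^2 - 6w + 8, whose only zero in [3, 6] is w = 4.
Compare values at every candidate in [3, 6]: P(3) = 12,  P(4) = 34/3,  P(6) = 18.
So the maximum is P(6) = 18.

18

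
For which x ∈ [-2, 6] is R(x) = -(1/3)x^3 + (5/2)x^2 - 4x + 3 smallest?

6

R'(x) = -x^2 + 5x - 4, which vanishes at x = 1 and x = 4.
Compare values at every candidate in [-2, 6]: R(-2) = 71/3; R(1) = 7/6; R(4) = 17/3; R(6) = -3.
Hence the absolute minimum is -3 at x = 6.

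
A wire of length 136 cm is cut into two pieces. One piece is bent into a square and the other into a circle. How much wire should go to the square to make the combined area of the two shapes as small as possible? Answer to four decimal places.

Let x be the length used for the square. Square side x/4; circle radius (136−x)/(2π).
A(x) = (x/4)² + π·((136−x)/(2π))² = x²/16 + (136−x)²/(4π) for 0 ≤ x ≤ 136. A'(x) = x/8 − (136−x)/(2π) = 0 gives x = 4·136/(π+4) ≈ 76.1735.
A'' = 1/8 + 1/(2π) > 0, so this gives the minimum combined area; x ≈ 76.1735 cm to the square.

76.1735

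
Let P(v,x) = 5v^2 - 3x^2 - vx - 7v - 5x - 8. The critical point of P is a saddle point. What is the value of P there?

∂P/∂v = 10v - x - 7 = 0 and ∂P/∂x = -v - 6x - 5 = 0, so (v, x) = (37/61, -57/61).
The Hessian has P_{vv} = 10, P_{xx} = -6, P_{vx} = -1, giving D = -61 < 0, so the point is a saddle point.
P(37/61, -57/61) = -475/61.

-475/61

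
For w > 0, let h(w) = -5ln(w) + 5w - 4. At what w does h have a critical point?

h'(w) = -5/w + 5 = 0 gives w = 1.
h''(w) = 5/w², which is positive for w > 0, so this is a local minimum.
h(1) = -5·ln(1) + 5 - 4 ≈ 1.0000.

1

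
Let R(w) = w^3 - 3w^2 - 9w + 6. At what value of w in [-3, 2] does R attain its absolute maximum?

The derivative is 3w^2 - 6w - 9, whose only zero in [-3, 2] is w = -1.
Candidates: R(-3) = -21, R(-1) = 11, R(2) = -16.
Hence the absolute maximum is 11 at w = -1.

-1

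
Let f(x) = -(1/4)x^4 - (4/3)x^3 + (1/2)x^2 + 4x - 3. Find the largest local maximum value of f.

f'(x) = -x^3 - 4x^2 + x + 4. Setting f'(x) = 0 gives x ∈ {-4, -1, 1}.
f''(x) = -3x^2 - 8x + 1. f''(-4) = -15 < 0 ⇒ local maximum; f''(-1) = 6 > 0 ⇒ local minimum; f''(1) = -10 < 0 ⇒ local maximum.
Thus f has its largest local maximum at x = -4, with value 31/3.

31/3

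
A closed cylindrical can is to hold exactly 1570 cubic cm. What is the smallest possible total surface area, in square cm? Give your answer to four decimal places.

747.7923

With radius r and height h, πr²h = 1570 so h = 1570/(πr²), and S(r) = 2πr² + 2πrh = 2πr² + 2·1570/r.
S'(r) = 4πr − 2·1570/r² = 0 ⇒ r³ = 1570/(2π), so r ≈ 6.2985 and h = 2r ≈ 12.5971.
S''(r) = 4π + 4·1570/r³ > 0, so this is the minimum; S ≈ 747.7923.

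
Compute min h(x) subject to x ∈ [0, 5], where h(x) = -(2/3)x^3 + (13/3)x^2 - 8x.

-15

Differentiating, h'(x) = -2x^2 + (26/3)x - 8; which vanishes at x = 4/3 and x = 3.
Evaluating at the critical points and endpoints: h(0) = 0,  h(4/3) = -368/81,  h(3) = -3,  h(5) = -15.
The minimum over the interval is -15, attained at x = 5.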